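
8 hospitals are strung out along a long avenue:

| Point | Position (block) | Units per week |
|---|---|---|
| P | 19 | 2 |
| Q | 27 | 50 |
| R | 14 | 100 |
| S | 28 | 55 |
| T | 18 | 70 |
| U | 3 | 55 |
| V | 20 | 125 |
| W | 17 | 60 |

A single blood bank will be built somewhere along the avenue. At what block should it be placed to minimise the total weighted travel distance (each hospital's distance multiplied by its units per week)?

For a sum of weighted absolute distances on a line, the optimum is the weighted median (not the mean). Total weight W = 517; half-weight = 258.5.
Sort by position and accumulate weight:
  block 3 (U, w=55) → cum 55
  block 14 (R, w=100) → cum 155
  block 17 (W, w=60) → cum 215
  block 18 (T, w=70) → cum 285  ≥ 258.5 → median here
  block 19 (P, w=2) → cum 287
  block 20 (V, w=125) → cum 412
  block 27 (Q, w=50) → cum 462
  block 28 (S, w=55) → cum 517
Optimal location: block 18.

x = 18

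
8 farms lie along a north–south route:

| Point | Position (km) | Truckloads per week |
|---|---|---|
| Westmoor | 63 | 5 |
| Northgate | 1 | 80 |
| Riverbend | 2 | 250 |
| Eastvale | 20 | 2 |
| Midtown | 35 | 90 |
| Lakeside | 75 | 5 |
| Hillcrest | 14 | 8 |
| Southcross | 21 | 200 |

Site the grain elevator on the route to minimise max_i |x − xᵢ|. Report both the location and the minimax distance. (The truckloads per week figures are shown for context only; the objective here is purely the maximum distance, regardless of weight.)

The 1-center on a line is the midpoint of the two extreme points: leftmost at 1, rightmost at 75.
Optimal location = (1 + 75)/2 = 38; maximum distance = (75 − 1)/2 = 37.

location 38, max distance 37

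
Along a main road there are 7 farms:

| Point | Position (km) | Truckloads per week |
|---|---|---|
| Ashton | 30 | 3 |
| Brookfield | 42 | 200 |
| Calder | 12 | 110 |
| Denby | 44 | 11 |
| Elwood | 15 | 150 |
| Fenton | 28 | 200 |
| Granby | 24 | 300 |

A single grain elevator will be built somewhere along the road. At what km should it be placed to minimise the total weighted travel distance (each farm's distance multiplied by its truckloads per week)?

For a sum of weighted absolute distances on a line, the optimum is the weighted median (not the mean). Total weight W = 974; half-weight = 487.
Sort by position and accumulate weight:
  km 12 (Calder, w=110) → cum 110
  km 15 (Elwood, w=150) → cum 260
  km 24 (Granby, w=300) → cum 560  ≥ 487 → median here
  km 28 (Fenton, w=200) → cum 760
  km 30 (Ashton, w=3) → cum 763
  km 42 (Brookfield, w=200) → cum 963
  km 44 (Denby, w=11) → cum 974
Optimal location: km 24.

x = 24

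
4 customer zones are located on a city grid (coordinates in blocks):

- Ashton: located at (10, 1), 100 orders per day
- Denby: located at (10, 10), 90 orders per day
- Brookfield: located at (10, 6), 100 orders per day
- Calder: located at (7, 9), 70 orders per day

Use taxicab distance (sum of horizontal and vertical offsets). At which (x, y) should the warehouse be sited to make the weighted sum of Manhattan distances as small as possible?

(10, 6)

Manhattan distance separates: Σwᵢ(|x−xᵢ|+|y−yᵢ|) = Σwᵢ|x−xᵢ| + Σwᵢ|y−yᵢ|, so x and y are optimised independently as 1-D weighted medians.
Total weight W = 360; half = 180.
x-coordinate, sorted with cumulative weight:
  x=7 (Calder, w=70) cum 70
  x=10 (Ashton, w=100) cum 170
  x=10 (Denby, w=90) cum 260  ← median
  x=10 (Brookfield, w=100) cum 360
⇒ x* = 10
y-coordinate, sorted with cumulative weight:
  y=1 (Ashton, w=100) cum 100
  y=6 (Brookfield, w=100) cum 200  ← median
  y=9 (Calder, w=70) cum 270
  y=10 (Denby, w=90) cum 360
⇒ y* = 6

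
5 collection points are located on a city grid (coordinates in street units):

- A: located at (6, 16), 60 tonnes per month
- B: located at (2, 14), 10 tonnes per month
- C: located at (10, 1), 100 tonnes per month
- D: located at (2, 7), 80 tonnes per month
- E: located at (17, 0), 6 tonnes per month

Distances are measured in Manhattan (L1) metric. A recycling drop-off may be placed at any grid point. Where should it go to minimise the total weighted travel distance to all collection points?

Manhattan distance separates: Σwᵢ(|x−xᵢ|+|y−yᵢ|) = Σwᵢ|x−xᵢ| + Σwᵢ|y−yᵢ|, so x and y are optimised independently as 1-D weighted medians.
Total weight W = 256; half = 128.
x-coordinate, sorted with cumulative weight:
  x=2 (B, w=10) cum 10
  x=2 (D, w=80) cum 90
  x=6 (A, w=60) cum 150  ← median
  x=10 (C, w=100) cum 250
  x=17 (E, w=6) cum 256
⇒ x* = 6
y-coordinate, sorted with cumulative weight:
  y=0 (E, w=6) cum 6
  y=1 (C, w=100) cum 106
  y=7 (D, w=80) cum 186  ← median
  y=14 (B, w=10) cum 196
  y=16 (A, w=60) cum 256
⇒ y* = 7

(6, 7)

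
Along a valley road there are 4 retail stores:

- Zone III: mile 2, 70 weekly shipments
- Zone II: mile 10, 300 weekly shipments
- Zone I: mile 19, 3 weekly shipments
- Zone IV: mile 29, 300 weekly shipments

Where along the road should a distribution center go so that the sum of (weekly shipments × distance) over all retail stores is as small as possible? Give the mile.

x = 10

For a sum of weighted absolute distances on a line, the optimum is the weighted median (not the mean). Total weight W = 673; half-weight = 336.5.
Sort by position and accumulate weight:
  mile 2 (Zone III, w=70) → cum 70
  mile 10 (Zone II, w=300) → cum 370  ≥ 336.5 → median here
  mile 19 (Zone I, w=3) → cum 373
  mile 29 (Zone IV, w=300) → cum 673
Optimal location: mile 10.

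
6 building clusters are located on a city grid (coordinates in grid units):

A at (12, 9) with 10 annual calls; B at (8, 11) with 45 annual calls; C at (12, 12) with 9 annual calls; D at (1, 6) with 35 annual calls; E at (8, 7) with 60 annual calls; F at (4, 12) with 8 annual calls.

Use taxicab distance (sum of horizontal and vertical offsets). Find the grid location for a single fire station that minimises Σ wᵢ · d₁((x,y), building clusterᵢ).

(8, 7)

Manhattan distance separates: Σwᵢ(|x−xᵢ|+|y−yᵢ|) = Σwᵢ|x−xᵢ| + Σwᵢ|y−yᵢ|, so x and y are optimised independently as 1-D weighted medians.
Total weight W = 167; half = 83.5.
x-coordinate, sorted with cumulative weight:
  x=1 (D, w=35) cum 35
  x=4 (F, w=8) cum 43
  x=8 (B, w=45) cum 88  ← median
  x=8 (E, w=60) cum 148
  x=12 (A, w=10) cum 158
  x=12 (C, w=9) cum 167
⇒ x* = 8
y-coordinate, sorted with cumulative weight:
  y=6 (D, w=35) cum 35
  y=7 (E, w=60) cum 95  ← median
  y=9 (A, w=10) cum 105
  y=11 (B, w=45) cum 150
  y=12 (C, w=9) cum 159
  y=12 (F, w=8) cum 167
⇒ y* = 7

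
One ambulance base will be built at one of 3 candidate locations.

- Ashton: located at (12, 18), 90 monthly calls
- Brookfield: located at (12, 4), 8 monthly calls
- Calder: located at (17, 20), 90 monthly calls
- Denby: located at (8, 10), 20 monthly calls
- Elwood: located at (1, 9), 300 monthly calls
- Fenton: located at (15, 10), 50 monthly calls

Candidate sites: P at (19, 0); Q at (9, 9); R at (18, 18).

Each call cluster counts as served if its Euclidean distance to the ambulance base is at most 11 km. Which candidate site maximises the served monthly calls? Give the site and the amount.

Q, covering 468

Coverage radius r = 11 km; a point is covered iff (Δx)²+(Δy)² ≤ 11² = 121.
  P (19, 0): covers {Brookfield, Fenton} → 58
  Q (9, 9): covers {Ashton, Brookfield, Denby, Elwood, Fenton} → 468
  R (18, 18): covers {Ashton, Calder, Fenton} → 230
Maximum coverage at Q: 468 monthly calls.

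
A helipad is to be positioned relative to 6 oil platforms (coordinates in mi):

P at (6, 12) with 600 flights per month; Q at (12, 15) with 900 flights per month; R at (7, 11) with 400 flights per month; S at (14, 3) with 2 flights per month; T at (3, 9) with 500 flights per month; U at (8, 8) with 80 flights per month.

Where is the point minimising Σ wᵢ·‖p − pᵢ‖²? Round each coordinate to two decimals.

The minimiser of Σwᵢ‖p−pᵢ‖² is the weighted centroid p* = (Σwᵢpᵢ)/(Σwᵢ).
Σwᵢ = 2482.
Σwᵢxᵢ = 600·6 + 900·12 + 400·7 + 2·14 + 500·3 + 80·8 = 19368.
Σwᵢyᵢ = 600·12 + 900·15 + 400·11 + 2·3 + 500·9 + 80·8 = 30246.
x* = 19368/2482 = 7.80, y* = 30246/2482 = 12.19.

(7.80, 12.19)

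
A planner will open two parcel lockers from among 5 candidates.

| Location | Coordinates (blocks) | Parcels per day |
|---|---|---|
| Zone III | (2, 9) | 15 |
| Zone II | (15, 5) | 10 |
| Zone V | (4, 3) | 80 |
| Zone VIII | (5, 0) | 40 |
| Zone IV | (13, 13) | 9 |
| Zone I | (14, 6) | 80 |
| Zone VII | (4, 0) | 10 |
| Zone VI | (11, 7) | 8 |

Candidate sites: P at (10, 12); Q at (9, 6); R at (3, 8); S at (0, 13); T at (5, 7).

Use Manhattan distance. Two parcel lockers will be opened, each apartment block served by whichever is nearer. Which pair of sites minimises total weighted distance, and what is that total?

Evaluate every pair (each demand assigned to the nearer of the two):
  {Q, T}: total = 1428
  {Q, R}: total = 1593
  {P, Q}: total = 1830
  {Q, S}: total = 1833
  {P, T}: total = 1839
  {R, T}: total = 1884
  {S, T}: total = 1920
  {P, R}: total = 2004
  {R, S}: total = 2379
  {P, S}: total = 3064
Best pair: {Q, T} with total 1428.

{Q, T}, total 1428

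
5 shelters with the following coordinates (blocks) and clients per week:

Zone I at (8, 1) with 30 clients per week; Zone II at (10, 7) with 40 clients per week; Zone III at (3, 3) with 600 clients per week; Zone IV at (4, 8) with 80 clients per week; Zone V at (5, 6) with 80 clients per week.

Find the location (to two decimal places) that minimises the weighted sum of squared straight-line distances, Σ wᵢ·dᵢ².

The minimiser of Σwᵢ‖p−pᵢ‖² is the weighted centroid p* = (Σwᵢpᵢ)/(Σwᵢ).
Σwᵢ = 830.
Σwᵢxᵢ = 30·8 + 40·10 + 600·3 + 80·4 + 80·5 = 3160.
Σwᵢyᵢ = 30·1 + 40·7 + 600·3 + 80·8 + 80·6 = 3230.
x* = 3160/830 = 3.81, y* = 3230/830 = 3.89.

(3.81, 3.89)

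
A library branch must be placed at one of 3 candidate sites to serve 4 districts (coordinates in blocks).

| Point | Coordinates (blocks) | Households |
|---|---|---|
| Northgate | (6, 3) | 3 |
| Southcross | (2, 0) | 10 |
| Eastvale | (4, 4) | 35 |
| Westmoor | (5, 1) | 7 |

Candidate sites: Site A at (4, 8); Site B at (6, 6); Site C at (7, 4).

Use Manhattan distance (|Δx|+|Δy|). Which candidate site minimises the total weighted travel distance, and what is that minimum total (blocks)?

Site C, total 236 blocks

Total weighted distance at each candidate:
  Site A (4, 8): total = 317
  Site B (6, 6): total = 291
  Site C (7, 4): total = 236
Minimum is at Site C with total 236 blocks.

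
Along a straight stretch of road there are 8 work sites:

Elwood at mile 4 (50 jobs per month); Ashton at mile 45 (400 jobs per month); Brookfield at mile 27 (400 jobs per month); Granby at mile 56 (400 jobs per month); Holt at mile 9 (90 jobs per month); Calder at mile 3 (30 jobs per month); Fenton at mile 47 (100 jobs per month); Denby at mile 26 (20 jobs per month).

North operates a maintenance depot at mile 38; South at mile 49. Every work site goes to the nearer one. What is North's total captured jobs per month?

590

The indifferent point is the midpoint (38+49)/2 = 43.5; work sites left of it (closer to North at 38) go to North, those right go to South.
  Calder at 3 (w=30) → North
  Elwood at 4 (w=50) → North
  Holt at 9 (w=90) → North
  Denby at 26 (w=20) → North
  Brookfield at 27 (w=400) → North
  Ashton at 45 (w=400) → South
  Fenton at 47 (w=100) → South
  Granby at 56 (w=400) → South
North captures 590; South captures 900.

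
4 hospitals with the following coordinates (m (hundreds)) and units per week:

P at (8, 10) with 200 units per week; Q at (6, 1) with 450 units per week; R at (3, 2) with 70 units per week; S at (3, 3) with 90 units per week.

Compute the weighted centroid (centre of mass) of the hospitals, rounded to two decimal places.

The minimiser of Σwᵢ‖p−pᵢ‖² is the weighted centroid p* = (Σwᵢpᵢ)/(Σwᵢ).
Σwᵢ = 810.
Σwᵢxᵢ = 200·8 + 450·6 + 70·3 + 90·3 = 4780.
Σwᵢyᵢ = 200·10 + 450·1 + 70·2 + 90·3 = 2860.
x* = 4780/810 = 5.90, y* = 2860/810 = 3.53.

(5.90, 3.53)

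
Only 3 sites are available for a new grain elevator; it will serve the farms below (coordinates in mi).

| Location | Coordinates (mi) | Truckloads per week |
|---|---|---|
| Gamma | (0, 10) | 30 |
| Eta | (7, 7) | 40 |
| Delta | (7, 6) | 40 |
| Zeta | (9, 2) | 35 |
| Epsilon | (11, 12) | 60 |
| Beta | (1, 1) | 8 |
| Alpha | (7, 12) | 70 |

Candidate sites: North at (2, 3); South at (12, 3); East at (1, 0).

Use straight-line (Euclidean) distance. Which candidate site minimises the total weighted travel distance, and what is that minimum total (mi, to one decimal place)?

South, total 2370.3 mi

Total weighted distance at each candidate:
  North (2, 3): total = 2457.5
  South (12, 3): total = 2370.3
  East (1, 0): total = 3182.7
Minimum is at South with total 2370.3 mi.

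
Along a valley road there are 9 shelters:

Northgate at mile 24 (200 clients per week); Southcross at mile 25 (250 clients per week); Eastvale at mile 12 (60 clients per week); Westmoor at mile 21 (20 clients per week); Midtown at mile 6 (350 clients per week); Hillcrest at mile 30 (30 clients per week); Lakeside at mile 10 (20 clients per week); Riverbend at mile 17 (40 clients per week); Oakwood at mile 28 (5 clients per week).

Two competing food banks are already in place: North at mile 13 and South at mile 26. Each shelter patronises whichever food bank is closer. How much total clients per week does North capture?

470

The indifferent point is the midpoint (13+26)/2 = 19.5; shelters left of it (closer to North at 13) go to North, those right go to South.
  Midtown at 6 (w=350) → North
  Lakeside at 10 (w=20) → North
  Eastvale at 12 (w=60) → North
  Riverbend at 17 (w=40) → North
  Westmoor at 21 (w=20) → South
  Northgate at 24 (w=200) → South
  Southcross at 25 (w=250) → South
  Oakwood at 28 (w=5) → South
  Hillcrest at 30 (w=30) → South
North captures 470; South captures 505.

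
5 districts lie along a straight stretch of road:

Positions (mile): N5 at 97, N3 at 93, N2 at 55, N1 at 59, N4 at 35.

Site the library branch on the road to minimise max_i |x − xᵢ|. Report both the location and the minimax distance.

The 1-center on a line is the midpoint of the two extreme points: leftmost at 35, rightmost at 97.
Optimal location = (35 + 97)/2 = 66; maximum distance = (97 − 35)/2 = 31.

location 66, max distance 31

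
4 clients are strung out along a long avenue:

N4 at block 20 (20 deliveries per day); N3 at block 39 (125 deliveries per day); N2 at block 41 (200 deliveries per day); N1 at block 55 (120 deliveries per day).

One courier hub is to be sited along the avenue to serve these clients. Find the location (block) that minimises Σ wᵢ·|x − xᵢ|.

x = 41

For a sum of weighted absolute distances on a line, the optimum is the weighted median (not the mean). Total weight W = 465; half-weight = 232.5.
Sort by position and accumulate weight:
  block 20 (N4, w=20) → cum 20
  block 39 (N3, w=125) → cum 145
  block 41 (N2, w=200) → cum 345  ≥ 232.5 → median here
  block 55 (N1, w=120) → cum 465
Optimal location: block 41.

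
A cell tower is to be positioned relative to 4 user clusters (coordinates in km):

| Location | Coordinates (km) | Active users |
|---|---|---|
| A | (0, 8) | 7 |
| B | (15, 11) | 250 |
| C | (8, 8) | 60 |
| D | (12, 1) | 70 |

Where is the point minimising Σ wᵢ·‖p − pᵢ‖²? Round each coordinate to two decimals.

The minimiser of Σwᵢ‖p−pᵢ‖² is the weighted centroid p* = (Σwᵢpᵢ)/(Σwᵢ).
Σwᵢ = 387.
Σwᵢxᵢ = 7·0 + 250·15 + 60·8 + 70·12 = 5070.
Σwᵢyᵢ = 7·8 + 250·11 + 60·8 + 70·1 = 3356.
x* = 5070/387 = 13.10, y* = 3356/387 = 8.67.

(13.10, 8.67)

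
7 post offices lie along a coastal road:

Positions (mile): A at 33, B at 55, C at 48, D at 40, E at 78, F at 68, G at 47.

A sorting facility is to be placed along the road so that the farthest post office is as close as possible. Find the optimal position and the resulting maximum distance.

location 55.5, max distance 22.5

The 1-center on a line is the midpoint of the two extreme points: leftmost at 33, rightmost at 78.
Optimal location = (33 + 78)/2 = 55.5; maximum distance = (78 − 33)/2 = 22.5.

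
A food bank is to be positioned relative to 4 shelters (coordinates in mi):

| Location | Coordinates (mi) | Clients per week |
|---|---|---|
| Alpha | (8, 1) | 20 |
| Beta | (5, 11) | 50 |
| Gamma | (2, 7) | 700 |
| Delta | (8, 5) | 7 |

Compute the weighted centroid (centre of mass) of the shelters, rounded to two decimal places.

(2.40, 7.08)

The minimiser of Σwᵢ‖p−pᵢ‖² is the weighted centroid p* = (Σwᵢpᵢ)/(Σwᵢ).
Σwᵢ = 777.
Σwᵢxᵢ = 20·8 + 50·5 + 700·2 + 7·8 = 1866.
Σwᵢyᵢ = 20·1 + 50·11 + 700·7 + 7·5 = 5505.
x* = 1866/777 = 2.40, y* = 5505/777 = 7.08.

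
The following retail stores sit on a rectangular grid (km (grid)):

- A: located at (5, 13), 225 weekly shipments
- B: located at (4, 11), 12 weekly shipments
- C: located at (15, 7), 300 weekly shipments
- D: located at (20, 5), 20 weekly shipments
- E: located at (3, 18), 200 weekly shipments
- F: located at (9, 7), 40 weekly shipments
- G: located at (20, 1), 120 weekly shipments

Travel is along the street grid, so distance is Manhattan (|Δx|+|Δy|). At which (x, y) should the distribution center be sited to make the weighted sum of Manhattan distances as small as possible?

(9, 7)

Manhattan distance separates: Σwᵢ(|x−xᵢ|+|y−yᵢ|) = Σwᵢ|x−xᵢ| + Σwᵢ|y−yᵢ|, so x and y are optimised independently as 1-D weighted medians.
Total weight W = 917; half = 458.5.
x-coordinate, sorted with cumulative weight:
  x=3 (E, w=200) cum 200
  x=4 (B, w=12) cum 212
  x=5 (A, w=225) cum 437
  x=9 (F, w=40) cum 477  ← median
  x=15 (C, w=300) cum 777
  x=20 (D, w=20) cum 797
  x=20 (G, w=120) cum 917
⇒ x* = 9
y-coordinate, sorted with cumulative weight:
  y=1 (G, w=120) cum 120
  y=5 (D, w=20) cum 140
  y=7 (C, w=300) cum 440
  y=7 (F, w=40) cum 480  ← median
  y=11 (B, w=12) cum 492
  y=13 (A, w=225) cum 717
  y=18 (E, w=200) cum 917
⇒ y* = 7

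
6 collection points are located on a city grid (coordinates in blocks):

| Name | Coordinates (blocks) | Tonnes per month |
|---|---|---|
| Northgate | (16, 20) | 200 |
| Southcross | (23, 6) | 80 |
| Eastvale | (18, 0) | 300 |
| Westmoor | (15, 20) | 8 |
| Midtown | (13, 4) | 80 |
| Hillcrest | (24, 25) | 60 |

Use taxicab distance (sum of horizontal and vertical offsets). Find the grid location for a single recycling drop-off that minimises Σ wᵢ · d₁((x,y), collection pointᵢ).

(18, 4)

Manhattan distance separates: Σwᵢ(|x−xᵢ|+|y−yᵢ|) = Σwᵢ|x−xᵢ| + Σwᵢ|y−yᵢ|, so x and y are optimised independently as 1-D weighted medians.
Total weight W = 728; half = 364.
x-coordinate, sorted with cumulative weight:
  x=13 (Midtown, w=80) cum 80
  x=15 (Westmoor, w=8) cum 88
  x=16 (Northgate, w=200) cum 288
  x=18 (Eastvale, w=300) cum 588  ← median
  x=23 (Southcross, w=80) cum 668
  x=24 (Hillcrest, w=60) cum 728
⇒ x* = 18
y-coordinate, sorted with cumulative weight:
  y=0 (Eastvale, w=300) cum 300
  y=4 (Midtown, w=80) cum 380  ← median
  y=6 (Southcross, w=80) cum 460
  y=20 (Northgate, w=200) cum 660
  y=20 (Westmoor, w=8) cum 668
  y=25 (Hillcrest, w=60) cum 728
⇒ y* = 4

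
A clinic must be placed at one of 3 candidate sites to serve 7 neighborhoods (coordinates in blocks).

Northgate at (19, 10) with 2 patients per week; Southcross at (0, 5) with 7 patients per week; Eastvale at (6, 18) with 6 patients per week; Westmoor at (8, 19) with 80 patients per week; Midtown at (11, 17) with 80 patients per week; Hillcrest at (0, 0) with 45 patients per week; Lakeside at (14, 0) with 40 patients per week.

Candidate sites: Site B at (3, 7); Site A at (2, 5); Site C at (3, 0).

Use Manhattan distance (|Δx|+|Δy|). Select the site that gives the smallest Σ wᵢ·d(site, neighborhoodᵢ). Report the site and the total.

Total weighted distance at each candidate:
  Site B (3, 7): total = 4127
  Site A (2, 5): total = 4435
  Site C (3, 0): total = 4729
Minimum is at Site B with total 4127 blocks.

Site B, total 4127 blocks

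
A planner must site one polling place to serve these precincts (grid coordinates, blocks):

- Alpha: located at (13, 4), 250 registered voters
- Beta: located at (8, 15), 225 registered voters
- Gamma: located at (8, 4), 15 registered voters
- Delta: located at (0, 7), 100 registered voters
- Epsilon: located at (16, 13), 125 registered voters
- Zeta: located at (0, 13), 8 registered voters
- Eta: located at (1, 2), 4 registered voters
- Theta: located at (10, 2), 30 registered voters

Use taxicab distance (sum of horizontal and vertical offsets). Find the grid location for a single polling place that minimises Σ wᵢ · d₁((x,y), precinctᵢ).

Manhattan distance separates: Σwᵢ(|x−xᵢ|+|y−yᵢ|) = Σwᵢ|x−xᵢ| + Σwᵢ|y−yᵢ|, so x and y are optimised independently as 1-D weighted medians.
Total weight W = 757; half = 378.5.
x-coordinate, sorted with cumulative weight:
  x=0 (Delta, w=100) cum 100
  x=0 (Zeta, w=8) cum 108
  x=1 (Eta, w=4) cum 112
  x=8 (Beta, w=225) cum 337
  x=8 (Gamma, w=15) cum 352
  x=10 (Theta, w=30) cum 382  ← median
  x=13 (Alpha, w=250) cum 632
  x=16 (Epsilon, w=125) cum 757
⇒ x* = 10
y-coordinate, sorted with cumulative weight:
  y=2 (Eta, w=4) cum 4
  y=2 (Theta, w=30) cum 34
  y=4 (Alpha, w=250) cum 284
  y=4 (Gamma, w=15) cum 299
  y=7 (Delta, w=100) cum 399  ← median
  y=13 (Epsilon, w=125) cum 524
  y=13 (Zeta, w=8) cum 532
  y=15 (Beta, w=225) cum 757
⇒ y* = 7

(10, 7)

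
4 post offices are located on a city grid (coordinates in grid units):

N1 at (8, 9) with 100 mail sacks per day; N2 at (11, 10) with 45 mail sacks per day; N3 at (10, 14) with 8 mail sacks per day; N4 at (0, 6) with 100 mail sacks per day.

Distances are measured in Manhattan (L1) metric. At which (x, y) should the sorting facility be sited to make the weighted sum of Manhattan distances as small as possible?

(8, 9)

Manhattan distance separates: Σwᵢ(|x−xᵢ|+|y−yᵢ|) = Σwᵢ|x−xᵢ| + Σwᵢ|y−yᵢ|, so x and y are optimised independently as 1-D weighted medians.
Total weight W = 253; half = 126.5.
x-coordinate, sorted with cumulative weight:
  x=0 (N4, w=100) cum 100
  x=8 (N1, w=100) cum 200  ← median
  x=10 (N3, w=8) cum 208
  x=11 (N2, w=45) cum 253
⇒ x* = 8
y-coordinate, sorted with cumulative weight:
  y=6 (N4, w=100) cum 100
  y=9 (N1, w=100) cum 200  ← median
  y=10 (N2, w=45) cum 245
  y=14 (N3, w=8) cum 253
⇒ y* = 9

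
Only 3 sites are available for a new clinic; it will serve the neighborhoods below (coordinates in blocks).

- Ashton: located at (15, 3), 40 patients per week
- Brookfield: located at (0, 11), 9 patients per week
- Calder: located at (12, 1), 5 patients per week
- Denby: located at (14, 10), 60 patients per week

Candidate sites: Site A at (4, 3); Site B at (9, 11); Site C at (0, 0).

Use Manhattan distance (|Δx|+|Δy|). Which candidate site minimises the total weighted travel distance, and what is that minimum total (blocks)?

Total weighted distance at each candidate:
  Site A (4, 3): total = 1618
  Site B (9, 11): total = 1066
  Site C (0, 0): total = 2324
Minimum is at Site B with total 1066 blocks.

Site B, total 1066 blocks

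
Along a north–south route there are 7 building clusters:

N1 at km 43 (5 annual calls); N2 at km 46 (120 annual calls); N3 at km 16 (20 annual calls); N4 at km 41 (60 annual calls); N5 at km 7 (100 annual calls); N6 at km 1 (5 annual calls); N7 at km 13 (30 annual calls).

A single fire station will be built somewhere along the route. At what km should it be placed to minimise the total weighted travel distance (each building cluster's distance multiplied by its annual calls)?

For a sum of weighted absolute distances on a line, the optimum is the weighted median (not the mean). Total weight W = 340; half-weight = 170.
Sort by position and accumulate weight:
  km 1 (N6, w=5) → cum 5
  km 7 (N5, w=100) → cum 105
  km 13 (N7, w=30) → cum 135
  km 16 (N3, w=20) → cum 155
  km 41 (N4, w=60) → cum 215  ≥ 170 → median here
  km 43 (N1, w=5) → cum 220
  km 46 (N2, w=120) → cum 340
Optimal location: km 41.

x = 41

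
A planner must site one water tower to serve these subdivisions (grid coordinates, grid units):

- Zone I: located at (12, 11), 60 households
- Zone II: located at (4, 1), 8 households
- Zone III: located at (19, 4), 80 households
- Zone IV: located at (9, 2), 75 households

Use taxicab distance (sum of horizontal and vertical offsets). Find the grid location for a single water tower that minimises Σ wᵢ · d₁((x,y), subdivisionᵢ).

Manhattan distance separates: Σwᵢ(|x−xᵢ|+|y−yᵢ|) = Σwᵢ|x−xᵢ| + Σwᵢ|y−yᵢ|, so x and y are optimised independently as 1-D weighted medians.
Total weight W = 223; half = 111.5.
x-coordinate, sorted with cumulative weight:
  x=4 (Zone II, w=8) cum 8
  x=9 (Zone IV, w=75) cum 83
  x=12 (Zone I, w=60) cum 143  ← median
  x=19 (Zone III, w=80) cum 223
⇒ x* = 12
y-coordinate, sorted with cumulative weight:
  y=1 (Zone II, w=8) cum 8
  y=2 (Zone IV, w=75) cum 83
  y=4 (Zone III, w=80) cum 163  ← median
  y=11 (Zone I, w=60) cum 223
⇒ y* = 4

(12, 4)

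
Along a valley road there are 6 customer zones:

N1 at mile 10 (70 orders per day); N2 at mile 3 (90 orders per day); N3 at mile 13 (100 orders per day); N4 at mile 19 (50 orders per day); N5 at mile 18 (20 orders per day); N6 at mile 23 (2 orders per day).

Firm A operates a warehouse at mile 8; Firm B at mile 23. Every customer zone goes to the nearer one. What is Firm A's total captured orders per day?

260

The indifferent point is the midpoint (8+23)/2 = 15.5; customer zones left of it (closer to Firm A at 8) go to Firm A, those right go to Firm B.
  N2 at 3 (w=90) → Firm A
  N1 at 10 (w=70) → Firm A
  N3 at 13 (w=100) → Firm A
  N5 at 18 (w=20) → Firm B
  N4 at 19 (w=50) → Firm B
  N6 at 23 (w=2) → Firm B
Firm A captures 260; Firm B captures 72.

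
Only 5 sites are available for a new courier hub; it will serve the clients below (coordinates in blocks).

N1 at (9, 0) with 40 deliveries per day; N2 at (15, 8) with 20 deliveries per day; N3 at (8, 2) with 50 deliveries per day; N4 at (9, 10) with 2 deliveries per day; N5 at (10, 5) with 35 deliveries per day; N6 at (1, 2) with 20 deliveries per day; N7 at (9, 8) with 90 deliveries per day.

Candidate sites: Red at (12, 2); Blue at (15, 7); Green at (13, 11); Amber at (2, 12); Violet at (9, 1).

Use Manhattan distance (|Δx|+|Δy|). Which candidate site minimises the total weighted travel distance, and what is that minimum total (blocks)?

Total weighted distance at each candidate:
  Red (12, 2): total = 1807
  Blue (15, 7): total = 2413
  Green (13, 11): total = 2775
  Amber (2, 12): total = 3653
  Violet (9, 1): total = 1403
Minimum is at Violet with total 1403 blocks.

Violet, total 1403 blocks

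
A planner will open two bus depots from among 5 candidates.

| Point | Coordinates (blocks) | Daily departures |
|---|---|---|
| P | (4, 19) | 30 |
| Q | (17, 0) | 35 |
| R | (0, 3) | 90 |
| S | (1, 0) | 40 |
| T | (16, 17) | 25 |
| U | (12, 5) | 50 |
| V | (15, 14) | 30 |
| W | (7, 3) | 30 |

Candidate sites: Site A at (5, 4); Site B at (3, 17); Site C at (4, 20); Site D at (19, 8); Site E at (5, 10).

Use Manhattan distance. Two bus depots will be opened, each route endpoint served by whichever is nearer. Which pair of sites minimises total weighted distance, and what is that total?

{Site A, Site B}, total 2775

Evaluate every pair (each demand assigned to the nearer of the two):
  {Site A, Site B}: total = 2775
  {Site A, Site D}: total = 2780
  {Site A, Site C}: total = 2825
  {Site A, Site E}: total = 3080
  {Site D, Site E}: total = 3660
  {Site C, Site E}: total = 4105
  {Site B, Site E}: total = 4115
  {Site B, Site D}: total = 4340
  {Site C, Site D}: total = 4800
  {Site B, Site C}: total = 5770
Best pair: {Site A, Site B} with total 2775.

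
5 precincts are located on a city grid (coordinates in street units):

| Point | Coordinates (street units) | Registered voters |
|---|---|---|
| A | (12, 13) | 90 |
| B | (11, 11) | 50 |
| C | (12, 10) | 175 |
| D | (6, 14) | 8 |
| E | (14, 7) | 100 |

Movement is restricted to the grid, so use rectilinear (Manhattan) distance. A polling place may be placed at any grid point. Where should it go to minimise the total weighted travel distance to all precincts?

Manhattan distance separates: Σwᵢ(|x−xᵢ|+|y−yᵢ|) = Σwᵢ|x−xᵢ| + Σwᵢ|y−yᵢ|, so x and y are optimised independently as 1-D weighted medians.
Total weight W = 423; half = 211.5.
x-coordinate, sorted with cumulative weight:
  x=6 (D, w=8) cum 8
  x=11 (B, w=50) cum 58
  x=12 (A, w=90) cum 148
  x=12 (C, w=175) cum 323  ← median
  x=14 (E, w=100) cum 423
⇒ x* = 12
y-coordinate, sorted with cumulative weight:
  y=7 (E, w=100) cum 100
  y=10 (C, w=175) cum 275  ← median
  y=11 (B, w=50) cum 325
  y=13 (A, w=90) cum 415
  y=14 (D, w=8) cum 423
⇒ y* = 10

(12, 10)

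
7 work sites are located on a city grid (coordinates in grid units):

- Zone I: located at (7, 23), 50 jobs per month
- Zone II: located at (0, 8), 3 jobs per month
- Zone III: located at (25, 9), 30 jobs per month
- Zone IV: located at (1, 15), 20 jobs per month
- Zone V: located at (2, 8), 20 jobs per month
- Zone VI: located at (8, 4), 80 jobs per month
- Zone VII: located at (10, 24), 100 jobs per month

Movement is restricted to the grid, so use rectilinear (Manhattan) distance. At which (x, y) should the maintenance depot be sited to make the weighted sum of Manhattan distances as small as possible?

Manhattan distance separates: Σwᵢ(|x−xᵢ|+|y−yᵢ|) = Σwᵢ|x−xᵢ| + Σwᵢ|y−yᵢ|, so x and y are optimised independently as 1-D weighted medians.
Total weight W = 303; half = 151.5.
x-coordinate, sorted with cumulative weight:
  x=0 (Zone II, w=3) cum 3
  x=1 (Zone IV, w=20) cum 23
  x=2 (Zone V, w=20) cum 43
  x=7 (Zone I, w=50) cum 93
  x=8 (Zone VI, w=80) cum 173  ← median
  x=10 (Zone VII, w=100) cum 273
  x=25 (Zone III, w=30) cum 303
⇒ x* = 8
y-coordinate, sorted with cumulative weight:
  y=4 (Zone VI, w=80) cum 80
  y=8 (Zone II, w=3) cum 83
  y=8 (Zone V, w=20) cum 103
  y=9 (Zone III, w=30) cum 133
  y=15 (Zone IV, w=20) cum 153  ← median
  y=23 (Zone I, w=50) cum 203
  y=24 (Zone VII, w=100) cum 303
⇒ y* = 15

(8, 15)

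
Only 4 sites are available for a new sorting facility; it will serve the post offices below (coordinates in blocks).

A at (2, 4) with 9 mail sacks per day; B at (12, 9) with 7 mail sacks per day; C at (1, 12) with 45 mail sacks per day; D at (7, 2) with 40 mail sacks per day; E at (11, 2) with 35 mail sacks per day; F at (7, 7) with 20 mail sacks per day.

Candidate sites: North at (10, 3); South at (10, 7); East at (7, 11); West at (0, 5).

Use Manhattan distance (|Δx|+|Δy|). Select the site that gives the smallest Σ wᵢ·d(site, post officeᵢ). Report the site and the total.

Total weighted distance at each candidate:
  North (10, 3): total = 1317
  South (10, 7): total = 1347
  East (7, 11): total = 1367
  West (0, 5): total = 1569
Minimum is at North with total 1317 blocks.

North, total 1317 blocks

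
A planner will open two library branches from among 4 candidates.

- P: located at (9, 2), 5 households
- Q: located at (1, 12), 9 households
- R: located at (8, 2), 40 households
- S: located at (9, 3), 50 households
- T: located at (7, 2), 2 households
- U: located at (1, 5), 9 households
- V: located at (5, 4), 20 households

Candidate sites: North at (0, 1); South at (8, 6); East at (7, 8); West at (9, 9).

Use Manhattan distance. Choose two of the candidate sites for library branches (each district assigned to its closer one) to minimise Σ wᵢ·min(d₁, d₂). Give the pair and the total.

Evaluate every pair (each demand assigned to the nearer of the two):
  {North, South}: total = 648
  {South, East}: total = 657
  {South, West}: total = 666
  {East, West}: total = 918
  {North, East}: total = 937
  {North, West}: total = 975
Best pair: {North, South} with total 648.

{North, South}, total 648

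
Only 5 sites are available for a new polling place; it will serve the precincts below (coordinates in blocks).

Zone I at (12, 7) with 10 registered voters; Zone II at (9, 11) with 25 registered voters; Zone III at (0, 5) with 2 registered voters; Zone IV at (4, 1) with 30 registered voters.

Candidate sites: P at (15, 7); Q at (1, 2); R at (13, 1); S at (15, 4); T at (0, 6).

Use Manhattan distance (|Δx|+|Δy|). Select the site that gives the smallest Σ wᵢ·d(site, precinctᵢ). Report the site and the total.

Total weighted distance at each candidate:
  P (15, 7): total = 824
  Q (1, 2): total = 713
  R (13, 1): total = 724
  S (15, 4): total = 837
  T (0, 6): total = 752
Minimum is at Q with total 713 blocks.

Q, total 713 blocks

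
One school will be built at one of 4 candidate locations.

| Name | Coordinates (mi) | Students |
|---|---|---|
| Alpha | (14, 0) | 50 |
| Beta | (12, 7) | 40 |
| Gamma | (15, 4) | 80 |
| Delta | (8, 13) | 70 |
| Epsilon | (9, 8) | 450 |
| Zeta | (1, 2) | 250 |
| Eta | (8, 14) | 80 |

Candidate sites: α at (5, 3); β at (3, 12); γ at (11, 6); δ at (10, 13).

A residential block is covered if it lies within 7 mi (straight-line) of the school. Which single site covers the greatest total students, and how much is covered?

Coverage radius r = 7 mi; a point is covered iff (Δx)²+(Δy)² ≤ 7² = 49.
  α (5, 3): covers {Epsilon, Zeta} → 700
  β (3, 12): covers {Delta, Eta} → 150
  γ (11, 6): covers {Alpha, Beta, Gamma, Epsilon} → 620
  δ (10, 13): covers {Beta, Delta, Epsilon, Eta} → 640
Maximum coverage at α: 700 students.

α, covering 700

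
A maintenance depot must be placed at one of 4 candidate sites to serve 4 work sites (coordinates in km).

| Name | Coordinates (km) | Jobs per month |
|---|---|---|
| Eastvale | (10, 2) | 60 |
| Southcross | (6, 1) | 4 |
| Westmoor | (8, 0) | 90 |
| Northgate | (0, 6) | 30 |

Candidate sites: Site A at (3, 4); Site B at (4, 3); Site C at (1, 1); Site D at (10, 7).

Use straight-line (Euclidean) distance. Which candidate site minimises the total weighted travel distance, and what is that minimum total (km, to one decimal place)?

Total weighted distance at each candidate:
  Site A (3, 4): total = 1138.2
  Site B (4, 3): total = 976.3
  Site C (1, 1): total = 1352.7
  Site D (10, 7): total = 1285.6
Minimum is at Site B with total 976.3 km.

Site B, total 976.3 km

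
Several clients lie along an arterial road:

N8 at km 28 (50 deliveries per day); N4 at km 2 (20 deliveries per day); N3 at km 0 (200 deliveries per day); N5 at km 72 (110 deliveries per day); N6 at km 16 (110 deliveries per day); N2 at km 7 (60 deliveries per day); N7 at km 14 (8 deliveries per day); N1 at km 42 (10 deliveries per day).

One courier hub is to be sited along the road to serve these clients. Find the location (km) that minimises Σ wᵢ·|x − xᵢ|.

x = 14

For a sum of weighted absolute distances on a line, the optimum is the weighted median (not the mean). Total weight W = 568; half-weight = 284.
Sort by position and accumulate weight:
  km 0 (N3, w=200) → cum 200
  km 2 (N4, w=20) → cum 220
  km 7 (N2, w=60) → cum 280
  km 14 (N7, w=8) → cum 288  ≥ 284 → median here
  km 16 (N6, w=110) → cum 398
  km 28 (N8, w=50) → cum 448
  km 42 (N1, w=10) → cum 458
  km 72 (N5, w=110) → cum 568
Optimal location: km 14.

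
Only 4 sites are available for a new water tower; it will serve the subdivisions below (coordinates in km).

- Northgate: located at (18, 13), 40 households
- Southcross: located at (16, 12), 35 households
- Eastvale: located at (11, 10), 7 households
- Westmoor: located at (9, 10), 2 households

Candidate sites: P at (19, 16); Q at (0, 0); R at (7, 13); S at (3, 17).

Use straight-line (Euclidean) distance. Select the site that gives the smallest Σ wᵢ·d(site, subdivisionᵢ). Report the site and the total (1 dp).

Total weighted distance at each candidate:
  P (19, 16): total = 394.8
  Q (0, 0): total = 1719.1
  R (7, 13): total = 799.1
  S (3, 17): total = 1201.3
Minimum is at P with total 394.8 km.

P, total 394.8 km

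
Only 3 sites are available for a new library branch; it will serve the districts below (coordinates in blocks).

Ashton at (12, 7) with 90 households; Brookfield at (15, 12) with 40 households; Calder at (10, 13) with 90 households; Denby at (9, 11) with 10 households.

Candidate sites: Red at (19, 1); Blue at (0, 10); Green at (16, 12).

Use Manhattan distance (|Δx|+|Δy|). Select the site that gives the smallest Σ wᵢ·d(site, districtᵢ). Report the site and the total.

Green, total 1560 blocks

Total weighted distance at each candidate:
  Red (19, 1): total = 3860
  Blue (0, 10): total = 3300
  Green (16, 12): total = 1560
Minimum is at Green with total 1560 blocks.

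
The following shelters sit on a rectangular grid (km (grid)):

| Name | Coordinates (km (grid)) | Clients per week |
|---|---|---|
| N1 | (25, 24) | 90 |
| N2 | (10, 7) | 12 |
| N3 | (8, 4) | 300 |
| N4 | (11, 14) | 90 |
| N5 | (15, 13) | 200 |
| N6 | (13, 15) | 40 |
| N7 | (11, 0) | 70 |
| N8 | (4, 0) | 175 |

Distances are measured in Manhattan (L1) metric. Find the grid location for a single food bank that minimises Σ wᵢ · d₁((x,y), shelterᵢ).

(11, 4)

Manhattan distance separates: Σwᵢ(|x−xᵢ|+|y−yᵢ|) = Σwᵢ|x−xᵢ| + Σwᵢ|y−yᵢ|, so x and y are optimised independently as 1-D weighted medians.
Total weight W = 977; half = 488.5.
x-coordinate, sorted with cumulative weight:
  x=4 (N8, w=175) cum 175
  x=8 (N3, w=300) cum 475
  x=10 (N2, w=12) cum 487
  x=11 (N4, w=90) cum 577  ← median
  x=11 (N7, w=70) cum 647
  x=13 (N6, w=40) cum 687
  x=15 (N5, w=200) cum 887
  x=25 (N1, w=90) cum 977
⇒ x* = 11
y-coordinate, sorted with cumulative weight:
  y=0 (N7, w=70) cum 70
  y=0 (N8, w=175) cum 245
  y=4 (N3, w=300) cum 545  ← median
  y=7 (N2, w=12) cum 557
  y=13 (N5, w=200) cum 757
  y=14 (N4, w=90) cum 847
  y=15 (N6, w=40) cum 887
  y=24 (N1, w=90) cum 977
⇒ y* = 4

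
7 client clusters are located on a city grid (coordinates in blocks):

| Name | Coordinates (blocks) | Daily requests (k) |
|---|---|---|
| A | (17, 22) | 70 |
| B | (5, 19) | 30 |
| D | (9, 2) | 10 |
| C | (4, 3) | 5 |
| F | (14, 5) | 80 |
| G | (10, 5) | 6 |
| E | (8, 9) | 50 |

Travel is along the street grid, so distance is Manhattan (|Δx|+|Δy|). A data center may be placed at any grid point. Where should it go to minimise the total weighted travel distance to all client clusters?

(14, 9)

Manhattan distance separates: Σwᵢ(|x−xᵢ|+|y−yᵢ|) = Σwᵢ|x−xᵢ| + Σwᵢ|y−yᵢ|, so x and y are optimised independently as 1-D weighted medians.
Total weight W = 251; half = 125.5.
x-coordinate, sorted with cumulative weight:
  x=4 (C, w=5) cum 5
  x=5 (B, w=30) cum 35
  x=8 (E, w=50) cum 85
  x=9 (D, w=10) cum 95
  x=10 (G, w=6) cum 101
  x=14 (F, w=80) cum 181  ← median
  x=17 (A, w=70) cum 251
⇒ x* = 14
y-coordinate, sorted with cumulative weight:
  y=2 (D, w=10) cum 10
  y=3 (C, w=5) cum 15
  y=5 (F, w=80) cum 95
  y=5 (G, w=6) cum 101
  y=9 (E, w=50) cum 151  ← median
  y=19 (B, w=30) cum 181
  y=22 (A, w=70) cum 251
⇒ y* = 9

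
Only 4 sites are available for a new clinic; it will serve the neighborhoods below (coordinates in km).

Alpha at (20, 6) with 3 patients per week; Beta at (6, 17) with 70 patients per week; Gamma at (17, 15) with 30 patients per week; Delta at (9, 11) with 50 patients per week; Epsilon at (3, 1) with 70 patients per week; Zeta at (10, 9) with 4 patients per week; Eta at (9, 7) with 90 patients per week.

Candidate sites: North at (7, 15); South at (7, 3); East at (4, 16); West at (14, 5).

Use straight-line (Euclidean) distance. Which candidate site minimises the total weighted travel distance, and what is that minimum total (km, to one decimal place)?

North, total 2515.8 km

Total weighted distance at each candidate:
  North (7, 15): total = 2515.8
  South (7, 3): total = 2645.8
  East (4, 16): total = 2973.6
  West (14, 5): total = 3058.1
Minimum is at North with total 2515.8 km.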